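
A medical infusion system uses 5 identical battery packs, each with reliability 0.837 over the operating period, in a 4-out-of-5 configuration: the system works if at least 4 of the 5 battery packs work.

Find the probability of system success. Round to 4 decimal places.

R = Σ_{i=4}^{5} C(5,i) p^i (1−p)^{5−i} with p = 0.837
C(5,4)·0.837^4·0.163^1 = 0.399999
C(5,5)·0.837^5·0.163^0 = 0.410797
Sum = 0.8108

0.8108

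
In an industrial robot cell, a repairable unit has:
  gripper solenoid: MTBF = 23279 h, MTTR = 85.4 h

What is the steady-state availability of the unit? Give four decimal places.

0.9963

A(gripper solenoid) = MTBF/(MTBF+MTTR) = 23279/(23279+85.4) = 0.9963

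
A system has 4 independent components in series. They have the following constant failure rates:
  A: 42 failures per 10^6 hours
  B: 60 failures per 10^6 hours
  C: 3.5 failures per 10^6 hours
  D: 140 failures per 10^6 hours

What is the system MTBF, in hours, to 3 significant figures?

Series of exponential components: λ_sys = Σ λ_i
λ_sys = 0.000042 + 0.000060 + 0.0000035 + 0.00014 = 2.4550e-04 /h
MTBF = 1 / λ_sys = 4070 h

4070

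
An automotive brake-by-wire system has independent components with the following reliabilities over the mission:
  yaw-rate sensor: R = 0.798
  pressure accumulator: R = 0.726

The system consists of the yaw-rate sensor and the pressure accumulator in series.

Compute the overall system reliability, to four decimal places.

Series (yaw-rate sensor and pressure accumulator): 0.798000 × 0.726000 = 0.5793

0.5793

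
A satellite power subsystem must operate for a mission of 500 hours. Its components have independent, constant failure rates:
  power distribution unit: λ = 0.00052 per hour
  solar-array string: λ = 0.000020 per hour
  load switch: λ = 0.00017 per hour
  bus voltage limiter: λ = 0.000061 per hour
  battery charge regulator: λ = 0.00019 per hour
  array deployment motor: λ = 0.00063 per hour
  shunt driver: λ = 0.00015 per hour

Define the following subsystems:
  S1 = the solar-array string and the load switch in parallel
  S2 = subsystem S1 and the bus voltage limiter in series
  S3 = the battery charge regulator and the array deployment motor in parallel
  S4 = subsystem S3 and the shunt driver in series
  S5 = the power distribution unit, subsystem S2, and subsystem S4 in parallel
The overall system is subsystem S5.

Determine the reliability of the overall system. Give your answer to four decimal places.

0.9993

R(power distribution unit) = exp(−0.00052 × 500) = 0.771052
R(solar-array string) = exp(−0.000020 × 500) = 0.990050
R(load switch) = exp(−0.00017 × 500) = 0.918512
R(bus voltage limiter) = exp(−0.000061 × 500) = 0.969960
R(battery charge regulator) = exp(−0.00019 × 500) = 0.909373
R(array deployment motor) = exp(−0.00063 × 500) = 0.729789
R(shunt driver) = exp(−0.00015 × 500) = 0.927743
Parallel (solar-array string and load switch): 1 − (1 − 0.990050)(1 − 0.918512) = 0.999189
Series ([0.999189] and bus voltage limiter): 0.999189 × 0.969960 = 0.969173
Parallel (battery charge regulator and array deployment motor): 1 − (1 − 0.909373)(1 − 0.729789) = 0.975512
Series ([0.975512] and shunt driver): 0.975512 × 0.927743 = 0.905024
Parallel (power distribution unit, [0.969173], and [0.905024]): 1 − (1 − 0.771052)(1 − 0.969173)(1 − 0.905024) = 0.9993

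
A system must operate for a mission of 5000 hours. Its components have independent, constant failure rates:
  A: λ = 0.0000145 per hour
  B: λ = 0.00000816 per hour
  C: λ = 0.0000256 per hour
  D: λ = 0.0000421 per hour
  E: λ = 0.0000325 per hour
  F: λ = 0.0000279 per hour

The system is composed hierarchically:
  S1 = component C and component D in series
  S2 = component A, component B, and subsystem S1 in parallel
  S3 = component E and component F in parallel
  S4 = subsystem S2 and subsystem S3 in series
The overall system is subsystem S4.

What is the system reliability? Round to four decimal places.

R(A) = exp(−0.0000145 × 5000) = 0.930066
R(B) = exp(−0.00000816 × 5000) = 0.960021
R(C) = exp(−0.0000256 × 5000) = 0.879853
R(D) = exp(−0.0000421 × 5000) = 0.810179
R(E) = exp(−0.0000325 × 5000) = 0.850016
R(F) = exp(−0.0000279 × 5000) = 0.869793
Series (C and D): 0.879853 × 0.810179 = 0.712838
Parallel (A, B, and [0.712838]): 1 − (1 − 0.930066)(1 − 0.960021)(1 − 0.712838) = 0.999197
Parallel (E and F): 1 − (1 − 0.850016)(1 − 0.869793) = 0.980471
Series ([0.999197] and [0.980471]): 0.999197 × 0.980471 = 0.9797

0.9797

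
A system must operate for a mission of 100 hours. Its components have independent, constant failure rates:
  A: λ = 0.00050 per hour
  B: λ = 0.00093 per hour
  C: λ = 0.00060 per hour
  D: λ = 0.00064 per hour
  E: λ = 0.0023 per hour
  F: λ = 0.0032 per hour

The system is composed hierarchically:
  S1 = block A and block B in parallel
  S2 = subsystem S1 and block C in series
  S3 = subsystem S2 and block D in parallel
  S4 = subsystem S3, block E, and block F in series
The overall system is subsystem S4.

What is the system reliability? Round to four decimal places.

0.5747

R(A) = exp(−0.00050 × 100) = 0.951229
R(B) = exp(−0.00093 × 100) = 0.911194
R(C) = exp(−0.00060 × 100) = 0.941765
R(D) = exp(−0.00064 × 100) = 0.938005
R(E) = exp(−0.0023 × 100) = 0.794534
R(F) = exp(−0.0032 × 100) = 0.726149
Parallel (A and B): 1 − (1 − 0.951229)(1 − 0.911194) = 0.995669
Series ([0.995669] and C): 0.995669 × 0.941765 = 0.937686
Parallel ([0.937686] and D): 1 − (1 − 0.937686)(1 − 0.938005) = 0.996137
Series ([0.996137], E, and F): 0.996137 × 0.794534 × 0.726149 = 0.5747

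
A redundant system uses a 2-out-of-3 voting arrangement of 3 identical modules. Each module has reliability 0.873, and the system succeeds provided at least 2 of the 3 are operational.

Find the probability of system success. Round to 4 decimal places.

R = Σ_{i=2}^{3} C(3,i) p^i (1−p)^{3−i} with p = 0.873
C(3,2)·0.873^2·0.127^1 = 0.290371
C(3,3)·0.873^3·0.127^0 = 0.665339
Sum = 0.9557

0.9557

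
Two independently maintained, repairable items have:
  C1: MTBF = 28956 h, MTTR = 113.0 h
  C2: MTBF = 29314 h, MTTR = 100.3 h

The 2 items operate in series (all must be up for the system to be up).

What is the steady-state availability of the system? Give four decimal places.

A(C1) = MTBF/(MTBF+MTTR) = 28956/(28956+113.0) = 0.996113
A(C2) = MTBF/(MTBF+MTTR) = 29314/(29314+100.3) = 0.996590
Series availability: 0.996113 × 0.996590 = 0.9927

0.9927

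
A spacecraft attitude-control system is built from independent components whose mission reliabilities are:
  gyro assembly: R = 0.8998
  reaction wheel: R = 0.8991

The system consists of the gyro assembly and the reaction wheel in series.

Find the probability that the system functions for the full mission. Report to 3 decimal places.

0.809

Series (gyro assembly and reaction wheel): 0.89980 × 0.89910 = 0.809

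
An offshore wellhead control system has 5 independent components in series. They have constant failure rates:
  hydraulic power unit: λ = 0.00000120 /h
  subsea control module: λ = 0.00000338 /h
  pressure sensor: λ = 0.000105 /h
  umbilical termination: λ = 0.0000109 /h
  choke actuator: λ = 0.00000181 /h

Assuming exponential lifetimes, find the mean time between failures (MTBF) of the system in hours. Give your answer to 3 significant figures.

Series of exponential components: λ_sys = Σ λ_i
λ_sys = 0.00000120 + 0.00000338 + 0.000105 + 0.0000109 + 0.00000181 = 1.2229e-04 /h
MTBF = 1 / λ_sys = 8180 h

8180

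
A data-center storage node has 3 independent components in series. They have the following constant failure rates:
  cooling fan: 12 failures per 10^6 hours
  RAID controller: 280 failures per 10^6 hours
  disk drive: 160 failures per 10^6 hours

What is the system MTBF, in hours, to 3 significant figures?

Series of exponential components: λ_sys = Σ λ_i
λ_sys = 0.000012 + 0.00028 + 0.00016 = 4.5200e-04 /h
MTBF = 1 / λ_sys = 2210 h

2210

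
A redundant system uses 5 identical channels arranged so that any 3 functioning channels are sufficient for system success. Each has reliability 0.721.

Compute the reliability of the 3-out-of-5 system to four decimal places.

0.8636

R = Σ_{i=3}^{5} C(5,i) p^i (1−p)^{5−i} with p = 0.721
C(5,3)·0.721^3·0.279^2 = 0.291752
C(5,4)·0.721^4·0.279^1 = 0.376977
C(5,5)·0.721^5·0.279^0 = 0.194839
Sum = 0.8636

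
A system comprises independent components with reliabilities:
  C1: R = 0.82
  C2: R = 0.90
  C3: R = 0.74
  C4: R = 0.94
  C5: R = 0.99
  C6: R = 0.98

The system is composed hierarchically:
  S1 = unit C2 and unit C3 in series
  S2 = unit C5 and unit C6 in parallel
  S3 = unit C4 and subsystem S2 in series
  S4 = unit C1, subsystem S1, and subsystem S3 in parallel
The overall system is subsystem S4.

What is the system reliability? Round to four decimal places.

Series (C2 and C3): 0.900000 × 0.740000 = 0.666000
Parallel (C5 and C6): 1 − (1 − 0.990000)(1 − 0.980000) = 0.999800
Series (C4 and [0.999800]): 0.940000 × 0.999800 = 0.939812
Parallel (C1, [0.666000], and [0.939812]): 1 − (1 − 0.820000)(1 − 0.666000)(1 − 0.939812) = 0.9964

0.9964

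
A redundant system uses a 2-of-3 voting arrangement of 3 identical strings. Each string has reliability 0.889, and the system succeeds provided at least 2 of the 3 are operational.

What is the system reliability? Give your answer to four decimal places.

R = Σ_{i=2}^{3} C(3,i) p^i (1−p)^{3−i} with p = 0.889
C(3,2)·0.889^2·0.111^1 = 0.263177
C(3,3)·0.889^3·0.111^0 = 0.702595
Sum = 0.9658

0.9658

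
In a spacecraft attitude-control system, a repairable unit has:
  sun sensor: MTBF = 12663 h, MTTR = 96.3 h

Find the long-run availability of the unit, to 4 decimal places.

0.9925

A(sun sensor) = MTBF/(MTBF+MTTR) = 12663/(12663+96.3) = 0.9925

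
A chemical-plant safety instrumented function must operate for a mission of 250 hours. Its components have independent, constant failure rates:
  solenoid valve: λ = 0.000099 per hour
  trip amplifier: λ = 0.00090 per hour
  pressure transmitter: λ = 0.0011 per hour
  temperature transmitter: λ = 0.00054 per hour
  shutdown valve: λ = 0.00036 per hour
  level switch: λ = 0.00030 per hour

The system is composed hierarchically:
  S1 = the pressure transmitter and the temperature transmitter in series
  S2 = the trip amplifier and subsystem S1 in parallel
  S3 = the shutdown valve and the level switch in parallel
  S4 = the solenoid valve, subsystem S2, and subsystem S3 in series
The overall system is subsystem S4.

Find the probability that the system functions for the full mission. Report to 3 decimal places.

0.904

R(solenoid valve) = exp(−0.000099 × 250) = 0.97555
R(trip amplifier) = exp(−0.00090 × 250) = 0.79852
R(pressure transmitter) = exp(−0.0011 × 250) = 0.75957
R(temperature transmitter) = exp(−0.00054 × 250) = 0.87372
R(shutdown valve) = exp(−0.00036 × 250) = 0.91393
R(level switch) = exp(−0.00030 × 250) = 0.92774
Series (pressure transmitter and temperature transmitter): 0.75957 × 0.87372 = 0.66365
Parallel (trip amplifier and [0.66365]): 1 − (1 − 0.79852)(1 − 0.66365) = 0.93223
Parallel (shutdown valve and level switch): 1 − (1 − 0.91393)(1 − 0.92774) = 0.99378
Series (solenoid valve, [0.93223], and [0.99378]): 0.97555 × 0.93223 × 0.99378 = 0.904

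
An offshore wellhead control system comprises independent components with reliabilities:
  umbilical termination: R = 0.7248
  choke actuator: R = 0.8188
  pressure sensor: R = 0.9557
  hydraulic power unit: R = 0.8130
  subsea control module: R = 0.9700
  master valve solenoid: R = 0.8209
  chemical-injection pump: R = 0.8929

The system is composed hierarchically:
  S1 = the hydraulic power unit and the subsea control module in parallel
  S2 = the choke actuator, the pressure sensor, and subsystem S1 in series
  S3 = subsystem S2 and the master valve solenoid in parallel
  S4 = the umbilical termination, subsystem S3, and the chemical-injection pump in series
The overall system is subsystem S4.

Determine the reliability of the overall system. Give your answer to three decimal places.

Parallel (hydraulic power unit and subsea control module): 1 − (1 − 0.81300)(1 − 0.97000) = 0.99439
Series (choke actuator, pressure sensor, and [0.99439]): 0.81880 × 0.95570 × 0.99439 = 0.77814
Parallel ([0.77814] and master valve solenoid): 1 − (1 − 0.77814)(1 − 0.82090) = 0.96026
Series (umbilical termination, [0.96026], and chemical-injection pump): 0.72480 × 0.96026 × 0.89290 = 0.621

0.621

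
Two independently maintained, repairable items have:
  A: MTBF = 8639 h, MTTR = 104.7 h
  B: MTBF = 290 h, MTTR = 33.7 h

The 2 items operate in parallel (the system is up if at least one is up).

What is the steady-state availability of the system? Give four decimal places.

0.9988

A(A) = MTBF/(MTBF+MTTR) = 8639/(8639+104.7) = 0.988026
A(B) = MTBF/(MTBF+MTTR) = 290/(290+33.7) = 0.895891
Parallel availability: 1 − (1 − 0.988026)(1 − 0.895891) = 0.9988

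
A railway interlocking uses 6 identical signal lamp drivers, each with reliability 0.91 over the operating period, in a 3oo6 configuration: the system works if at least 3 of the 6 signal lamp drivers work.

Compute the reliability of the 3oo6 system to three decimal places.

R = Σ_{i=3}^{6} C(6,i) p^i (1−p)^{6−i} with p = 0.91
C(6,3)·0.91^3·0.09^3 = 0.01099
C(6,4)·0.91^4·0.09^2 = 0.08332
C(6,5)·0.91^5·0.09^1 = 0.33698
C(6,6)·0.91^6·0.09^0 = 0.56787
Sum = 0.999

0.999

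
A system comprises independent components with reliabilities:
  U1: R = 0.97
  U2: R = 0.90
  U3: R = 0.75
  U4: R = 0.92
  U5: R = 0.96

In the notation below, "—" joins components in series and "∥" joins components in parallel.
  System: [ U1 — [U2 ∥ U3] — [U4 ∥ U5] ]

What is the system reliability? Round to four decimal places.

0.9427

Parallel (U2 and U3): 1 − (1 − 0.900000)(1 − 0.750000) = 0.975000
Parallel (U4 and U5): 1 − (1 − 0.920000)(1 − 0.960000) = 0.996800
Series (U1, [0.975000], and [0.996800]): 0.970000 × 0.975000 × 0.996800 = 0.9427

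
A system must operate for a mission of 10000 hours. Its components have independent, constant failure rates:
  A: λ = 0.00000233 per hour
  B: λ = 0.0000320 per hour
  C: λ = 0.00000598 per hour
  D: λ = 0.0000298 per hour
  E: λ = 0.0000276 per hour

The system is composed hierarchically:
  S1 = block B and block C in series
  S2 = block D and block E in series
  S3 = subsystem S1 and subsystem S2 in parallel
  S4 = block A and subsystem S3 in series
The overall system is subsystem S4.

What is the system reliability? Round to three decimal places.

R(A) = exp(−0.00000233 × 10000) = 0.97697
R(B) = exp(−0.0000320 × 10000) = 0.72615
R(C) = exp(−0.00000598 × 10000) = 0.94195
R(D) = exp(−0.0000298 × 10000) = 0.74230
R(E) = exp(−0.0000276 × 10000) = 0.75881
Series (B and C): 0.72615 × 0.94195 = 0.68400
Series (D and E): 0.74230 × 0.75881 = 0.56326
Parallel ([0.68400] and [0.56326]): 1 − (1 − 0.68400)(1 − 0.56326) = 0.86199
Series (A and [0.86199]): 0.97697 × 0.86199 = 0.842

0.842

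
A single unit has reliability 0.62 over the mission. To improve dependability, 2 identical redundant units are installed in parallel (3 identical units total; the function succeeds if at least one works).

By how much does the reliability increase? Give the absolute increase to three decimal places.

0.325

R_before = 0.62
R_after = 1 − (1 − 0.62)^3 = 0.945
ΔR = 0.945 − 0.62 = 0.325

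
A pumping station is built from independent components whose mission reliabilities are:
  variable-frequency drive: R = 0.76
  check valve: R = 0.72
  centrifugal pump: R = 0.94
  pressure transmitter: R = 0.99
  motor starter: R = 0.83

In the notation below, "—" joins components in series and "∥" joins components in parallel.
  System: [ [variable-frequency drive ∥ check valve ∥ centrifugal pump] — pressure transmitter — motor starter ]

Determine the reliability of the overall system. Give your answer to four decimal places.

Parallel (variable-frequency drive, check valve, and centrifugal pump): 1 − (1 − 0.760000)(1 − 0.720000)(1 − 0.940000) = 0.995968
Series ([0.995968], pressure transmitter, and motor starter): 0.995968 × 0.990000 × 0.830000 = 0.8184

0.8184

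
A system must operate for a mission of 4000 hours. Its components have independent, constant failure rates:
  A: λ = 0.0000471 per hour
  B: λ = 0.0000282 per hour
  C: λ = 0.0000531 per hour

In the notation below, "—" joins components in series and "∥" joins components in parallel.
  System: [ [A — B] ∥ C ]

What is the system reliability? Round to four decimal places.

R(A) = exp(−0.0000471 × 4000) = 0.828283
R(B) = exp(−0.0000282 × 4000) = 0.893329
R(C) = exp(−0.0000531 × 4000) = 0.808641
Series (A and B): 0.828283 × 0.893329 = 0.739929
Parallel ([0.739929] and C): 1 − (1 − 0.739929)(1 − 0.808641) = 0.9502

0.9502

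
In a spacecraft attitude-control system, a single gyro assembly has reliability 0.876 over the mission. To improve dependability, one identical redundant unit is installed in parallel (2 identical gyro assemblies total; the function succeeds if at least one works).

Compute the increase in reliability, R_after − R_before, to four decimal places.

0.1086

R_before = 0.876
R_after = 1 − (1 − 0.876)^2 = 0.9846
ΔR = 0.9846 − 0.876 = 0.1086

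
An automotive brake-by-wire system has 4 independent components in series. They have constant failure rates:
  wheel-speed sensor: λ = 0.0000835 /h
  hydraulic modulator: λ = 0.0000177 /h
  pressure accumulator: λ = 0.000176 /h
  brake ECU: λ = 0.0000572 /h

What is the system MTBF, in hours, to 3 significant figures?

Series of exponential components: λ_sys = Σ λ_i
λ_sys = 0.0000835 + 0.0000177 + 0.000176 + 0.0000572 = 3.3440e-04 /h
MTBF = 1 / λ_sys = 2990 h

2990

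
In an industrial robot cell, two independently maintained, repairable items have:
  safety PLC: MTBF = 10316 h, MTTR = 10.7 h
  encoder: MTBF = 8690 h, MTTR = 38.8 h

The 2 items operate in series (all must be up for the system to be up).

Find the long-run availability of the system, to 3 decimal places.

A(safety PLC) = MTBF/(MTBF+MTTR) = 10316/(10316+10.7) = 0.998964
A(encoder) = MTBF/(MTBF+MTTR) = 8690/(8690+38.8) = 0.995555
Series availability: 0.998964 × 0.995555 = 0.995

0.995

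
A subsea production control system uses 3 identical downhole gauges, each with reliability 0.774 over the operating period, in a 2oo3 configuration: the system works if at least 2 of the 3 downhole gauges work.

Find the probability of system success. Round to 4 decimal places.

R = Σ_{i=2}^{3} C(3,i) p^i (1−p)^{3−i} with p = 0.774
C(3,2)·0.774^2·0.226^1 = 0.406174
C(3,3)·0.774^3·0.226^0 = 0.463685
Sum = 0.8699

0.8699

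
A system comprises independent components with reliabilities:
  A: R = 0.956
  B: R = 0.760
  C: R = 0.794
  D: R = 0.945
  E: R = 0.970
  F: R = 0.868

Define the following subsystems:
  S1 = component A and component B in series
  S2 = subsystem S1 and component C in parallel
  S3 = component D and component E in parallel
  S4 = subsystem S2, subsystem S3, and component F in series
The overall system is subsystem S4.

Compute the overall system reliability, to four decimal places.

0.8178

Series (A and B): 0.956000 × 0.760000 = 0.726560
Parallel ([0.726560] and C): 1 − (1 − 0.726560)(1 − 0.794000) = 0.943671
Parallel (D and E): 1 − (1 − 0.945000)(1 − 0.970000) = 0.998350
Series ([0.943671], [0.998350], and F): 0.943671 × 0.998350 × 0.868000 = 0.8178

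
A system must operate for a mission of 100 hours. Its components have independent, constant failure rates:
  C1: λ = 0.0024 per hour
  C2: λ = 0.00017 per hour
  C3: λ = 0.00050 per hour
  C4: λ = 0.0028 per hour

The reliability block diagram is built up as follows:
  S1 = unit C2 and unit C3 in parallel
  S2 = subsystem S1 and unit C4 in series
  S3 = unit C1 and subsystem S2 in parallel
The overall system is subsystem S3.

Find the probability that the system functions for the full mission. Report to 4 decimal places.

0.9478

R(C1) = exp(−0.0024 × 100) = 0.786628
R(C2) = exp(−0.00017 × 100) = 0.983144
R(C3) = exp(−0.00050 × 100) = 0.951229
R(C4) = exp(−0.0028 × 100) = 0.755784
Parallel (C2 and C3): 1 − (1 − 0.983144)(1 − 0.951229) = 0.999178
Series ([0.999178] and C4): 0.999178 × 0.755784 = 0.755163
Parallel (C1 and [0.755163]): 1 − (1 − 0.786628)(1 − 0.755163) = 0.9478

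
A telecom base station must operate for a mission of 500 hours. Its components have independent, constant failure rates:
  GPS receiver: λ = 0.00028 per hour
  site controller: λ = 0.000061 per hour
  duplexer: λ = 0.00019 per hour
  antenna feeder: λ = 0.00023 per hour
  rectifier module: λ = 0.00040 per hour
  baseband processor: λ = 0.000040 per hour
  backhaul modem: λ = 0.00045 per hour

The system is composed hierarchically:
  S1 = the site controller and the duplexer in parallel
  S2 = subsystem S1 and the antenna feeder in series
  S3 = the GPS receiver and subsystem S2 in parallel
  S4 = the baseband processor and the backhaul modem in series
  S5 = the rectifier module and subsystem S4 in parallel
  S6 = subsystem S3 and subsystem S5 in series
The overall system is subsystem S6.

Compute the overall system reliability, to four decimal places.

R(GPS receiver) = exp(−0.00028 × 500) = 0.869358
R(site controller) = exp(−0.000061 × 500) = 0.969960
R(duplexer) = exp(−0.00019 × 500) = 0.909373
R(antenna feeder) = exp(−0.00023 × 500) = 0.891366
R(rectifier module) = exp(−0.00040 × 500) = 0.818731
R(baseband processor) = exp(−0.000040 × 500) = 0.980199
R(backhaul modem) = exp(−0.00045 × 500) = 0.798516
Parallel (site controller and duplexer): 1 − (1 − 0.969960)(1 − 0.909373) = 0.997278
Series ([0.997278] and antenna feeder): 0.997278 × 0.891366 = 0.888940
Parallel (GPS receiver and [0.888940]): 1 − (1 − 0.869358)(1 − 0.888940) = 0.985491
Series (baseband processor and backhaul modem): 0.980199 × 0.798516 = 0.782705
Parallel (rectifier module and [0.782705]): 1 − (1 − 0.818731)(1 − 0.782705) = 0.960611
Series ([0.985491] and [0.960611]): 0.985491 × 0.960611 = 0.9467

0.9467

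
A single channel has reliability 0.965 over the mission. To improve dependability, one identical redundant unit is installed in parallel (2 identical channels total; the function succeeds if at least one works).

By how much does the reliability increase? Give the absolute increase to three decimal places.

R_before = 0.965
R_after = 1 − (1 − 0.965)^2 = 0.999
ΔR = 0.999 − 0.965 = 0.034

0.034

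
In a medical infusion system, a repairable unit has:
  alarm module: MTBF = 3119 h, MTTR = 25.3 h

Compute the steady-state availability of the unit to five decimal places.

A(alarm module) = MTBF/(MTBF+MTTR) = 3119/(3119+25.3) = 0.99195

0.99195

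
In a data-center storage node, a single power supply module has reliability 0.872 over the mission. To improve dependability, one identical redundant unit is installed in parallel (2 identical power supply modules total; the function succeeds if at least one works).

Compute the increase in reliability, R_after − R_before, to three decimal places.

0.112

R_before = 0.872
R_after = 1 − (1 − 0.872)^2 = 0.984
ΔR = 0.984 − 0.872 = 0.112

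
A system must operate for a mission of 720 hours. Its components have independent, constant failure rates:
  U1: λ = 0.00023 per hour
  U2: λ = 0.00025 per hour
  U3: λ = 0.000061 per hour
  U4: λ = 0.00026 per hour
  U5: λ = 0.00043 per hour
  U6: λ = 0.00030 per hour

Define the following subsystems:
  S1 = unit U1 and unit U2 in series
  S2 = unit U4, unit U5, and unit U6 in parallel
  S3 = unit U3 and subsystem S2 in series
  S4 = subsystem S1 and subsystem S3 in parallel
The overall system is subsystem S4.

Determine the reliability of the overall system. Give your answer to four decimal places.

0.9850

R(U1) = exp(−0.00023 × 720) = 0.847385
R(U2) = exp(−0.00025 × 720) = 0.835270
R(U3) = exp(−0.000061 × 720) = 0.957031
R(U4) = exp(−0.00026 × 720) = 0.829278
R(U5) = exp(−0.00043 × 720) = 0.733740
R(U6) = exp(−0.00030 × 720) = 0.805735
Series (U1 and U2): 0.847385 × 0.835270 = 0.707795
Parallel (U4, U5, and U6): 1 − (1 − 0.829278)(1 − 0.733740)(1 − 0.805735) = 0.991169
Series (U3 and [0.991169]): 0.957031 × 0.991169 = 0.948579
Parallel ([0.707795] and [0.948579]): 1 − (1 − 0.707795)(1 − 0.948579) = 0.9850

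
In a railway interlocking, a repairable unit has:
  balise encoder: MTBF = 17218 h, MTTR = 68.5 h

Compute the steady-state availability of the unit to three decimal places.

A(balise encoder) = MTBF/(MTBF+MTTR) = 17218/(17218+68.5) = 0.996

0.996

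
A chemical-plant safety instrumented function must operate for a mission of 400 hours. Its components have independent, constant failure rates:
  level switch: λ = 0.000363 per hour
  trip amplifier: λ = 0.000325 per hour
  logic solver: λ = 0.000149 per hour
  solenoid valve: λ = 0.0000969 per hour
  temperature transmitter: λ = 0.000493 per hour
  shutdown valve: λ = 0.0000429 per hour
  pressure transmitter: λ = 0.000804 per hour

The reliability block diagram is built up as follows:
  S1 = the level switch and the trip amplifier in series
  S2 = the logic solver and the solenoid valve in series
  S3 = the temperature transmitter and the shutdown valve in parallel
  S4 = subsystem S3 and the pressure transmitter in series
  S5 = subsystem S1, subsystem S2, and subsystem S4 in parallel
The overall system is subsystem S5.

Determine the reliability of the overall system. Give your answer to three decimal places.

R(level switch) = exp(−0.000363 × 400) = 0.86485
R(trip amplifier) = exp(−0.000325 × 400) = 0.87810
R(logic solver) = exp(−0.000149 × 400) = 0.94214
R(solenoid valve) = exp(−0.0000969 × 400) = 0.96198
R(temperature transmitter) = exp(−0.000493 × 400) = 0.82103
R(shutdown valve) = exp(−0.0000429 × 400) = 0.98299
R(pressure transmitter) = exp(−0.000804 × 400) = 0.72499
Series (level switch and trip amplifier): 0.86485 × 0.87810 = 0.75942
Series (logic solver and solenoid valve): 0.94214 × 0.96198 = 0.90632
Parallel (temperature transmitter and shutdown valve): 1 − (1 − 0.82103)(1 − 0.98299) = 0.99696
Series ([0.99696] and pressure transmitter): 0.99696 × 0.72499 = 0.72279
Parallel ([0.75942], [0.90632], and [0.72279]): 1 − (1 − 0.75942)(1 − 0.90632)(1 − 0.72279) = 0.994

0.994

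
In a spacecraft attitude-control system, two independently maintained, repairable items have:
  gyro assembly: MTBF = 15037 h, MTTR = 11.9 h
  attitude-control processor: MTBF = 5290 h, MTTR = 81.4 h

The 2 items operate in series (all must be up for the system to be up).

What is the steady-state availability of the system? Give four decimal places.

A(gyro assembly) = MTBF/(MTBF+MTTR) = 15037/(15037+11.9) = 0.999209
A(attitude-control processor) = MTBF/(MTBF+MTTR) = 5290/(5290+81.4) = 0.984846
Series availability: 0.999209 × 0.984846 = 0.9841

0.9841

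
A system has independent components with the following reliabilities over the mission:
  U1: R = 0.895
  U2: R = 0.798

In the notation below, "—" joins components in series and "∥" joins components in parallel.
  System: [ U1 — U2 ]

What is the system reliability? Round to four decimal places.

0.7142

Series (U1 and U2): 0.895000 × 0.798000 = 0.7142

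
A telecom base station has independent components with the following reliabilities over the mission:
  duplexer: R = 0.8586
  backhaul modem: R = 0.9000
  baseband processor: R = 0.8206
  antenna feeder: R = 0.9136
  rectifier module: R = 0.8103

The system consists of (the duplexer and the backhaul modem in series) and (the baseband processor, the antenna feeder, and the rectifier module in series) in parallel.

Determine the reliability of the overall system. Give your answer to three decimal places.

0.911

Series (duplexer and backhaul modem): 0.85860 × 0.90000 = 0.77274
Series (baseband processor, antenna feeder, and rectifier module): 0.82060 × 0.91360 × 0.81030 = 0.60748
Parallel ([0.77274] and [0.60748]): 1 − (1 − 0.77274)(1 − 0.60748) = 0.911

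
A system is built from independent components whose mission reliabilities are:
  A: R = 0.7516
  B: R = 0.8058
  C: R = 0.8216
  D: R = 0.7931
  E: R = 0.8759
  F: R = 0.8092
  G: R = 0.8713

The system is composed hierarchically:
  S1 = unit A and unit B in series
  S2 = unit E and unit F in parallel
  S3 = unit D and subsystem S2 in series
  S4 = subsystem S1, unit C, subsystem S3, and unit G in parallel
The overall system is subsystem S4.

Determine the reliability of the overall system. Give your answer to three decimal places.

Series (A and B): 0.75160 × 0.80580 = 0.60564
Parallel (E and F): 1 − (1 − 0.87590)(1 − 0.80920) = 0.97632
Series (D and [0.97632]): 0.79310 × 0.97632 = 0.77432
Parallel ([0.60564], C, [0.77432], and G): 1 − (1 − 0.60564)(1 − 0.82160)(1 − 0.77432)(1 − 0.87130) = 0.998

0.998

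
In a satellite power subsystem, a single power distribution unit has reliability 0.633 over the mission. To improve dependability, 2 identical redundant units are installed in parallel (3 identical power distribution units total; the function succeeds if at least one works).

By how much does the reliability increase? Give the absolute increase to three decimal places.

0.318

R_before = 0.633
R_after = 1 − (1 − 0.633)^3 = 0.951
ΔR = 0.951 − 0.633 = 0.318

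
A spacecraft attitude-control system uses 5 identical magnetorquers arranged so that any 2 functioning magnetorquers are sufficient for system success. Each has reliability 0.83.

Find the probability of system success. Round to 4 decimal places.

0.9964

R = Σ_{i=2}^{5} C(5,i) p^i (1−p)^{5−i} with p = 0.83
C(5,2)·0.83^2·0.17^3 = 0.033846
C(5,3)·0.83^3·0.17^2 = 0.165246
C(5,4)·0.83^4·0.17^1 = 0.403396
C(5,5)·0.83^5·0.17^0 = 0.393904
Sum = 0.9964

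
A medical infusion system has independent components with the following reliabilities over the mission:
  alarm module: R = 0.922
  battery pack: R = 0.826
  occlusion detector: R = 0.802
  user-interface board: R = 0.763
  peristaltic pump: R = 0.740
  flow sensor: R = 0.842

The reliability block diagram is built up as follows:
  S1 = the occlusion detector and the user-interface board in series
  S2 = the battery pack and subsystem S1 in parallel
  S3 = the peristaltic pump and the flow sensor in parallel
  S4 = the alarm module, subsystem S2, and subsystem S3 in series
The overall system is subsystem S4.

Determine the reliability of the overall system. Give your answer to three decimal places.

Series (occlusion detector and user-interface board): 0.80200 × 0.76300 = 0.61193
Parallel (battery pack and [0.61193]): 1 − (1 − 0.82600)(1 − 0.61193) = 0.93248
Parallel (peristaltic pump and flow sensor): 1 − (1 − 0.74000)(1 − 0.84200) = 0.95892
Series (alarm module, [0.93248], and [0.95892]): 0.92200 × 0.93248 × 0.95892 = 0.824

0.824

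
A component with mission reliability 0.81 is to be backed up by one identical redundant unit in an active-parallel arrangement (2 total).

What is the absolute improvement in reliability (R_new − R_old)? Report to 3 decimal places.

R_before = 0.81
R_after = 1 − (1 − 0.81)^2 = 0.964
ΔR = 0.964 − 0.81 = 0.154

0.154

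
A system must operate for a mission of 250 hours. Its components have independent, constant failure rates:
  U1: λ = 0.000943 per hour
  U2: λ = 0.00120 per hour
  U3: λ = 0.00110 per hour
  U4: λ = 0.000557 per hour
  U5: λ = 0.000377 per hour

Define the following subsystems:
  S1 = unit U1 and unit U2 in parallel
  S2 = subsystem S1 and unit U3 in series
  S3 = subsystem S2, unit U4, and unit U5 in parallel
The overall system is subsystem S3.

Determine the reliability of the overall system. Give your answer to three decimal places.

R(U1) = exp(−0.000943 × 250) = 0.78998
R(U2) = exp(−0.00120 × 250) = 0.74082
R(U3) = exp(−0.00110 × 250) = 0.75957
R(U4) = exp(−0.000557 × 250) = 0.87001
R(U5) = exp(−0.000377 × 250) = 0.91006
Parallel (U1 and U2): 1 − (1 − 0.78998)(1 − 0.74082) = 0.94557
Series ([0.94557] and U3): 0.94557 × 0.75957 = 0.71823
Parallel ([0.71823], U4, and U5): 1 − (1 − 0.71823)(1 − 0.87001)(1 − 0.91006) = 0.997

0.997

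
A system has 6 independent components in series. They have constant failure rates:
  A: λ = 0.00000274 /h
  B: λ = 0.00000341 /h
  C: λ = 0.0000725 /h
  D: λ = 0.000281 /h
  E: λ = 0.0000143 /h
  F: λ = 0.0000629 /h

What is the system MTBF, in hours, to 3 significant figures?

Series of exponential components: λ_sys = Σ λ_i
λ_sys = 0.00000274 + 0.00000341 + 0.0000725 + 0.000281 + 0.0000143 + 0.0000629 = 4.3685e-04 /h
MTBF = 1 / λ_sys = 2290 h

2290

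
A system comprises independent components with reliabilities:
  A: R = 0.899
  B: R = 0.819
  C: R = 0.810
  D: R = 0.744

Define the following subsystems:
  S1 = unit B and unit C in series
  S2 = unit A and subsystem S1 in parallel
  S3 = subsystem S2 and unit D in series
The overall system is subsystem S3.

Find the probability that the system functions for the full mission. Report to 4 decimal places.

Series (B and C): 0.819000 × 0.810000 = 0.663390
Parallel (A and [0.663390]): 1 − (1 − 0.899000)(1 − 0.663390) = 0.966002
Series ([0.966002] and D): 0.966002 × 0.744000 = 0.7187

0.7187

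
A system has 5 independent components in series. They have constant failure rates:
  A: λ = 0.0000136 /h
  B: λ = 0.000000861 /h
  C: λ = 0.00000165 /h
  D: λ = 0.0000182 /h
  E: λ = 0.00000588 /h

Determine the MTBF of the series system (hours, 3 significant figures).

24900

Series of exponential components: λ_sys = Σ λ_i
λ_sys = 0.0000136 + 0.000000861 + 0.00000165 + 0.0000182 + 0.00000588 = 4.0191e-05 /h
MTBF = 1 / λ_sys = 24900 h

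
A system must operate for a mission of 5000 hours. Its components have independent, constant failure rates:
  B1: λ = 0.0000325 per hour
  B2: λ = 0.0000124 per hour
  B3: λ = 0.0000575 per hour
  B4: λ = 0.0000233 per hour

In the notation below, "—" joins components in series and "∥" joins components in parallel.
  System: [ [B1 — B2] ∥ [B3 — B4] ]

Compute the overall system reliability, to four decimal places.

0.9332

R(B1) = exp(−0.0000325 × 5000) = 0.850016
R(B2) = exp(−0.0000124 × 5000) = 0.939883
R(B3) = exp(−0.0000575 × 5000) = 0.750137
R(B4) = exp(−0.0000233 × 5000) = 0.890030
Series (B1 and B2): 0.850016 × 0.939883 = 0.798916
Series (B3 and B4): 0.750137 × 0.890030 = 0.667644
Parallel ([0.798916] and [0.667644]): 1 − (1 − 0.798916)(1 − 0.667644) = 0.9332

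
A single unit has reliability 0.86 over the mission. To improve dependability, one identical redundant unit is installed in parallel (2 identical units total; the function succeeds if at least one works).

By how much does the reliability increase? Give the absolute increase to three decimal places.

0.120

R_before = 0.86
R_after = 1 − (1 − 0.86)^2 = 0.980
ΔR = 0.980 − 0.86 = 0.120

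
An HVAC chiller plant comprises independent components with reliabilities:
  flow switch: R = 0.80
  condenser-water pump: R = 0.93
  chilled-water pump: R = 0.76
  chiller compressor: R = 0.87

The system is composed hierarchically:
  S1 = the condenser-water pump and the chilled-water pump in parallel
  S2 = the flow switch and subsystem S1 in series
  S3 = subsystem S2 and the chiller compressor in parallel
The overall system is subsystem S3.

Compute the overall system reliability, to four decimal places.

Parallel (condenser-water pump and chilled-water pump): 1 − (1 − 0.930000)(1 − 0.760000) = 0.983200
Series (flow switch and [0.983200]): 0.800000 × 0.983200 = 0.786560
Parallel ([0.786560] and chiller compressor): 1 − (1 − 0.786560)(1 − 0.870000) = 0.9723

0.9723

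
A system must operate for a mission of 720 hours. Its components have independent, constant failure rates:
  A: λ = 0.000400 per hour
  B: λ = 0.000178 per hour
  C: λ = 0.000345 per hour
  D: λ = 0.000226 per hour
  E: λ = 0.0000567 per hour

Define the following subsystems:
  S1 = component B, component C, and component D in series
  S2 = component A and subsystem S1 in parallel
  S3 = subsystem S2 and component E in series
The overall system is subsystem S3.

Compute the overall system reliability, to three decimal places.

0.860

R(A) = exp(−0.000400 × 720) = 0.74976
R(B) = exp(−0.000178 × 720) = 0.87971
R(C) = exp(−0.000345 × 720) = 0.78005
R(D) = exp(−0.000226 × 720) = 0.84983
R(E) = exp(−0.0000567 × 720) = 0.96000
Series (B, C, and D): 0.87971 × 0.78005 × 0.84983 = 0.58317
Parallel (A and [0.58317]): 1 − (1 − 0.74976)(1 − 0.58317) = 0.89569
Series ([0.89569] and E): 0.89569 × 0.96000 = 0.860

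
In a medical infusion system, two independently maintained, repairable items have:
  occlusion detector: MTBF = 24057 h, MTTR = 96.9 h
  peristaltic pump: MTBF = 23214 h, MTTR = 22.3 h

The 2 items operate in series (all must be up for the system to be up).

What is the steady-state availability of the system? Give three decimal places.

0.995

A(occlusion detector) = MTBF/(MTBF+MTTR) = 24057/(24057+96.9) = 0.995988
A(peristaltic pump) = MTBF/(MTBF+MTTR) = 23214/(23214+22.3) = 0.999040
Series availability: 0.995988 × 0.999040 = 0.995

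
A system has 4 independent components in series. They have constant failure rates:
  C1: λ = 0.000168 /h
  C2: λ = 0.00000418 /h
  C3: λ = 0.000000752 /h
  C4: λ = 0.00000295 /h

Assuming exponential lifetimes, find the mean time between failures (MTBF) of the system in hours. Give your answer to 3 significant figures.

Series of exponential components: λ_sys = Σ λ_i
λ_sys = 0.000168 + 0.00000418 + 0.000000752 + 0.00000295 = 1.7588e-04 /h
MTBF = 1 / λ_sys = 5690 h

5690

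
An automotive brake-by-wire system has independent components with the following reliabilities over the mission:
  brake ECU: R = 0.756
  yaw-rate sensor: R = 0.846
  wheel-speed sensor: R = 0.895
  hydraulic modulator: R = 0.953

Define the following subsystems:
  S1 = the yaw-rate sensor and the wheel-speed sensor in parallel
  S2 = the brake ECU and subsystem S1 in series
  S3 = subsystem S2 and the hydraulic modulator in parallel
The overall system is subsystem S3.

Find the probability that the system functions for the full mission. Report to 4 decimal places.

Parallel (yaw-rate sensor and wheel-speed sensor): 1 − (1 − 0.846000)(1 − 0.895000) = 0.983830
Series (brake ECU and [0.983830]): 0.756000 × 0.983830 = 0.743775
Parallel ([0.743775] and hydraulic modulator): 1 − (1 − 0.743775)(1 − 0.953000) = 0.9880

0.9880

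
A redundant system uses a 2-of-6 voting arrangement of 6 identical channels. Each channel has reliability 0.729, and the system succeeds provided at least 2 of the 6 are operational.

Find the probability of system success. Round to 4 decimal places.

0.9932

R = Σ_{i=2}^{6} C(6,i) p^i (1−p)^{6−i} with p = 0.729
C(6,2)·0.729^2·0.271^4 = 0.042996
C(6,3)·0.729^3·0.271^3 = 0.154213
C(6,4)·0.729^4·0.271^2 = 0.311129
C(6,5)·0.729^5·0.271^1 = 0.334779
C(6,6)·0.729^6·0.271^0 = 0.150095
Sum = 0.9932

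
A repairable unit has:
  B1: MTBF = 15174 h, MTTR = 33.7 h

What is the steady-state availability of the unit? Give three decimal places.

A(B1) = MTBF/(MTBF+MTTR) = 15174/(15174+33.7) = 0.998

0.998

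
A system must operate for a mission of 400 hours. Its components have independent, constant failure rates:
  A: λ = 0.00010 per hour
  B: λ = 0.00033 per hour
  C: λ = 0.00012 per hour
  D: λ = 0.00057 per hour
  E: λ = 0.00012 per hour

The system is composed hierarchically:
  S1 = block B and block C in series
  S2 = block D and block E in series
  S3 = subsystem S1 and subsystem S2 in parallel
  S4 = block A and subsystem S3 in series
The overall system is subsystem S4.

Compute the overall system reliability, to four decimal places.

0.9226

R(A) = exp(−0.00010 × 400) = 0.960789
R(B) = exp(−0.00033 × 400) = 0.876341
R(C) = exp(−0.00012 × 400) = 0.953134
R(D) = exp(−0.00057 × 400) = 0.796124
R(E) = exp(−0.00012 × 400) = 0.953134
Series (B and C): 0.876341 × 0.953134 = 0.835270
Series (D and E): 0.796124 × 0.953134 = 0.758813
Parallel ([0.835270] and [0.758813]): 1 − (1 − 0.835270)(1 − 0.758813) = 0.960269
Series (A and [0.960269]): 0.960789 × 0.960269 = 0.9226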